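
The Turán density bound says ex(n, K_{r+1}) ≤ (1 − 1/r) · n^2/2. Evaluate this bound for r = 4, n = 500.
Turán density bound = (3/4) · 500^2/2 = 93750

Turán's theorem: ex(n, K_{r+1}) is achieved by the complete r-partite Turán graph T(n, r) with parts as balanced as possible, and is at most (1 − 1/r) · n^2/2. For r = 4, n = 500: the density bound is (3/4) · 250000/2 = 93750. Since 4 ∣ 500, the Turán graph T(500, 4) has parts of equal size 125, and its edge count e(T(500, 4)) = 93750 attains the density bound exactly.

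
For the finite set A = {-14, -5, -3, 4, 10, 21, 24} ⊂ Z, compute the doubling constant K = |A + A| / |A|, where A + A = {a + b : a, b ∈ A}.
K = |A + A| / |A| = 26/7

Enumerate A + A = {a + b : a, b ∈ A}. With |A| = 7, there are |A|^2 = 49 ordered sum pairs; collecting distinct values, A + A = {-28, -19, -17, -10, -8, -6, -4, -1, 1, 5, 7, 8, 10, 14, 16, 18, 19, 20, 21, 25, 28, 31, 34, 42, 45, 48}, so |A + A| = 26. Thus K = 26/7. For comparison, the minimum possible |A + A| over all 7-element sets is 2·7 − 1 = 13 (so min K = 13/7), attained only by arithmetic progressions.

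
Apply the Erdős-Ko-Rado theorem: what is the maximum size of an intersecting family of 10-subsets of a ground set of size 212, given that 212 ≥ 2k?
max |F| = C(211, 9) = 1921613187223730

Erdős-Ko-Rado (1961): when n ≥ 2k, max |F| = C(n−1, k−1). The bound is attained by the star {A : i ∈ A} for any fixed i ∈ [n]. Here C(212−1, 10−1) = C(211, 9) = 1921613187223730.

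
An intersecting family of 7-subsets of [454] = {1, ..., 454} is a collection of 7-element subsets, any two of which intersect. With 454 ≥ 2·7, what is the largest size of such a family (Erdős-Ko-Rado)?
max |F| = C(453, 6) = 11609607868320

The Erdős-Ko-Rado theorem states: for n ≥ 2k, an intersecting family of k-subsets of an n-element set has size at most C(n − 1, k − 1), with equality for 'star' families {A ⊆ [n] : |A| = k, i ∈ A} (fix an element i). For n = 454, k = 7: C(453, 6) = 11609607868320.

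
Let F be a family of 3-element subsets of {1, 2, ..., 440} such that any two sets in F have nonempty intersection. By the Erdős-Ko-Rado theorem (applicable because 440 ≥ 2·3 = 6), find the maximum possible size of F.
max |F| = C(439, 2) = 96141

The Erdős-Ko-Rado theorem states: for n ≥ 2k, an intersecting family of k-subsets of an n-element set has size at most C(n − 1, k − 1), with equality for 'star' families {A ⊆ [n] : |A| = k, i ∈ A} (fix an element i). For n = 440, k = 3: C(439, 2) = 96141.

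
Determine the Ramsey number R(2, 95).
R(2, 95) = 95

R(2, k) = k for all k ≥ 2: in a 2-colouring of K_k, either some edge is red (a red K_2) or all edges are blue (a blue K_k). And K_{94} coloured all-blue has no blue K_95, so R(2, 95) > 94. Hence R(2, 95) = 95.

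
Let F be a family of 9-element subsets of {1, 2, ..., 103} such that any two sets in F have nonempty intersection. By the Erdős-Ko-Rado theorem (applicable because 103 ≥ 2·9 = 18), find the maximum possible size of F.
max |F| = C(102, 8) = 219295068300

Erdős-Ko-Rado (1961): when n ≥ 2k, max |F| = C(n−1, k−1). The bound is attained by the star {A : i ∈ A} for any fixed i ∈ [n]. Here C(103−1, 9−1) = C(102, 8) = 219295068300.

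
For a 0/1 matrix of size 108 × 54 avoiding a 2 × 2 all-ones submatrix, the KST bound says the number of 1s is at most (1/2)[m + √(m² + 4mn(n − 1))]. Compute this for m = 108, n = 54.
z(108, 54; 2, 2) ≤ (1/2)[108 + √(108² + 4·108·54·53)] = (1/2)[108 + √1248048] = 612.5803

Kővári–Sós–Turán: let r_1, ..., r_108 be the row sums and z = Σ r_i the total number of 1s. Each pair of columns can share at most one row with both entries 1 (else a 2×2 all-ones block appears), so Σ_i C(r_i, 2) ≤ C(54, 2) = 1431. By convexity Σ_i C(r_i, 2) ≥ 108·C(z/108, 2) = z(z − 108)/(2·108), giving z² − 108z − 108·54·53 ≤ 0 and hence z ≤ (1/2)[108 + √(11664 + 4·309096)] = (1/2)[108 + √1248048] ≈ (1/2)(108 + 1117.1607) = 612.5803.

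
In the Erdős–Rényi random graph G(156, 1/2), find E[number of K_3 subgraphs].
E[# K_3] = C(156, 3) · (1/2)^C(3, 2) = 620620 / 2^3 = 155155/2 = 77577.5

For each 3-subset S of vertices (there are C(156, 3) = 620620 such S), let X_S = 1 if S induces a K_3 (all C(3, 2) = 3 edges present). Then P(X_S = 1) = (1/2)^3 = 1/8. By linearity of expectation, E[# K_3] = C(156, 3) · (1/2)^3 = 620620 / 8 = 155155/2 = 77577.5.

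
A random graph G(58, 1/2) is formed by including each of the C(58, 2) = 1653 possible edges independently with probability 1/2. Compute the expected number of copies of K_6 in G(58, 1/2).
E[# K_6] = C(58, 6) · (1/2)^C(6, 2) = 40475358 / 2^15 = 20237679/16384 ≈ 1235.209900

For each 6-subset S of vertices (there are C(58, 6) = 40475358 such S), let X_S = 1 if S induces a K_6 (all C(6, 2) = 15 edges present). Then P(X_S = 1) = (1/2)^15 = 1/32768. By linearity of expectation, E[# K_6] = C(58, 6) · (1/2)^15 = 40475358 / 32768 = 20237679/16384 ≈ 1235.209900.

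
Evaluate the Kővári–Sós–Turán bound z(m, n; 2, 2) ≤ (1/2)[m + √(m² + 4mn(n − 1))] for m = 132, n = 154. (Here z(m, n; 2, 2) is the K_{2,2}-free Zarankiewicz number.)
z(132, 154; 2, 2) ≤ (1/2)[132 + √(132² + 4·132·154·153)] = (1/2)[132 + √12458160] = 1830.8059

Kővári–Sós–Turán: let r_1, ..., r_132 be the row sums and z = Σ r_i the total number of 1s. Each pair of columns can share at most one row with both entries 1 (else a 2×2 all-ones block appears), so Σ_i C(r_i, 2) ≤ C(154, 2) = 11781. By convexity Σ_i C(r_i, 2) ≥ 132·C(z/132, 2) = z(z − 132)/(2·132), giving z² − 132z − 132·154·153 ≤ 0 and hence z ≤ (1/2)[132 + √(17424 + 4·3110184)] = (1/2)[132 + √12458160] ≈ (1/2)(132 + 3529.6119) = 1830.8059.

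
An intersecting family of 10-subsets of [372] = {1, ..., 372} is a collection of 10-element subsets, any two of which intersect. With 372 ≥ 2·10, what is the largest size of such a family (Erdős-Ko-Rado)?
max |F| = C(371, 9) = 332762829466097030

Erdős-Ko-Rado (1961): when n ≥ 2k, max |F| = C(n−1, k−1). The bound is attained by the star {A : i ∈ A} for any fixed i ∈ [n]. Here C(372−1, 10−1) = C(371, 9) = 332762829466097030.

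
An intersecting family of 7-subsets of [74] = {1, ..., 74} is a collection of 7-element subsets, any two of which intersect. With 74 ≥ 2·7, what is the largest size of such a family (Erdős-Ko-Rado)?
max |F| = C(73, 6) = 170230452

The Erdős-Ko-Rado theorem states: for n ≥ 2k, an intersecting family of k-subsets of an n-element set has size at most C(n − 1, k − 1), with equality for 'star' families {A ⊆ [n] : |A| = k, i ∈ A} (fix an element i). For n = 74, k = 7: C(73, 6) = 170230452.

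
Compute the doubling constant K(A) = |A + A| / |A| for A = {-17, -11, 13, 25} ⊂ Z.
K = |A + A| / |A| = 10/4 = 5/2

Enumerate A + A = {a + b : a, b ∈ A}. With |A| = 4, there are |A|^2 = 16 ordered sum pairs; collecting distinct values, A + A = {-34, -28, -22, -4, 2, 8, 14, 26, 38, 50}, so |A + A| = 10. Thus K = 10/4 = 5/2. For comparison, the minimum possible |A + A| over all 4-element sets is 2·4 − 1 = 7 (so min K = 7/4), attained only by arithmetic progressions.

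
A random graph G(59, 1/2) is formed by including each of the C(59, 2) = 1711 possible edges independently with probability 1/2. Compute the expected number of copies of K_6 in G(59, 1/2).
E[# K_6] = C(59, 6) · (1/2)^C(6, 2) = 45057474 / 2^15 = 22528737/16384 ≈ 1375.044983

For each 6-subset S of vertices (there are C(59, 6) = 45057474 such S), let X_S = 1 if S induces a K_6 (all C(6, 2) = 15 edges present). Then P(X_S = 1) = (1/2)^15 = 1/32768. By linearity of expectation, E[# K_6] = C(59, 6) · (1/2)^15 = 45057474 / 32768 = 22528737/16384 ≈ 1375.044983.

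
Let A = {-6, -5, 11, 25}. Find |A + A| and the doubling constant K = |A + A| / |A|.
K = |A + A| / |A| = 10/4 = 5/2

Enumerate A + A = {a + b : a, b ∈ A}. With |A| = 4, there are |A|^2 = 16 ordered sum pairs; collecting distinct values, A + A = {-12, -11, -10, 5, 6, 19, 20, 22, 36, 50}, so |A + A| = 10. Thus K = 10/4 = 5/2. For comparison, the minimum possible |A + A| over all 4-element sets is 2·4 − 1 = 7 (so min K = 7/4), attained only by arithmetic progressions.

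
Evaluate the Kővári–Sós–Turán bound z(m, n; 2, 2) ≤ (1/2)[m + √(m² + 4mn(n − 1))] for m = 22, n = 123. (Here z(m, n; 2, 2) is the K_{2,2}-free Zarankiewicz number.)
z(22, 123; 2, 2) ≤ (1/2)[22 + √(22² + 4·22·123·122)] = (1/2)[22 + √1321012] = 585.6764

Kővári–Sós–Turán: let r_1, ..., r_22 be the row sums and z = Σ r_i the total number of 1s. Each pair of columns can share at most one row with both entries 1 (else a 2×2 all-ones block appears), so Σ_i C(r_i, 2) ≤ C(123, 2) = 7503. By convexity Σ_i C(r_i, 2) ≥ 22·C(z/22, 2) = z(z − 22)/(2·22), giving z² − 22z − 22·123·122 ≤ 0 and hence z ≤ (1/2)[22 + √(484 + 4·330132)] = (1/2)[22 + √1321012] ≈ (1/2)(22 + 1149.3529) = 585.6764.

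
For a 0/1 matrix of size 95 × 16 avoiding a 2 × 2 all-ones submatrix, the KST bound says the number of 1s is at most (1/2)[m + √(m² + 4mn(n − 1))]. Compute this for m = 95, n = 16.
z(95, 16; 2, 2) ≤ (1/2)[95 + √(95² + 4·95·16·15)] = (1/2)[95 + √100225] = 205.7917

Kővári–Sós–Turán: let r_1, ..., r_95 be the row sums and z = Σ r_i the total number of 1s. Each pair of columns can share at most one row with both entries 1 (else a 2×2 all-ones block appears), so Σ_i C(r_i, 2) ≤ C(16, 2) = 120. By convexity Σ_i C(r_i, 2) ≥ 95·C(z/95, 2) = z(z − 95)/(2·95), giving z² − 95z − 95·16·15 ≤ 0 and hence z ≤ (1/2)[95 + √(9025 + 4·22800)] = (1/2)[95 + √100225] ≈ (1/2)(95 + 316.5833) = 205.7917.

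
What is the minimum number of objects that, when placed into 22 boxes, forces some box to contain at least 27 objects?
n = (27 − 1)·22 + 1 = 573

By the generalised pigeonhole principle, to guarantee some box contains ≥ r objects we need more than (r − 1) · k objects total. Threshold: n = (r − 1) · k + 1. With r = 27 and k = 22: n = 26 · 22 + 1 = 572 + 1 = 573. For n = 572 = 26 · 22, we can put exactly 26 objects in every box, avoiding 27 in any single one — so 573 is tight.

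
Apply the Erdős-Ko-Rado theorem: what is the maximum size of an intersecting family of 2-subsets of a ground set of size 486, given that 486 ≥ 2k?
max |F| = C(485, 1) = 485

Erdős-Ko-Rado (1961): when n ≥ 2k, max |F| = C(n−1, k−1). The bound is attained by the star {A : i ∈ A} for any fixed i ∈ [n]. Here C(486−1, 2−1) = C(485, 1) = 485.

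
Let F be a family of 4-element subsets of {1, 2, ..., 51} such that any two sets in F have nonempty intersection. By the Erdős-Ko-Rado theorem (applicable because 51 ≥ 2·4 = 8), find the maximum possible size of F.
max |F| = C(50, 3) = 19600

The Erdős-Ko-Rado theorem states: for n ≥ 2k, an intersecting family of k-subsets of an n-element set has size at most C(n − 1, k − 1), with equality for 'star' families {A ⊆ [n] : |A| = k, i ∈ A} (fix an element i). For n = 51, k = 4: C(50, 3) = 19600.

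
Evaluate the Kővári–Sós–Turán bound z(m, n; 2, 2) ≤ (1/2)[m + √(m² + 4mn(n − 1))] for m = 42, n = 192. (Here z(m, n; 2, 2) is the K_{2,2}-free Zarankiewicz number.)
z(42, 192; 2, 2) ≤ (1/2)[42 + √(42² + 4·42·192·191)] = (1/2)[42 + √6162660] = 1262.2353

Kővári–Sós–Turán: let r_1, ..., r_42 be the row sums and z = Σ r_i the total number of 1s. Each pair of columns can share at most one row with both entries 1 (else a 2×2 all-ones block appears), so Σ_i C(r_i, 2) ≤ C(192, 2) = 18336. By convexity Σ_i C(r_i, 2) ≥ 42·C(z/42, 2) = z(z − 42)/(2·42), giving z² − 42z − 42·192·191 ≤ 0 and hence z ≤ (1/2)[42 + √(1764 + 4·1540224)] = (1/2)[42 + √6162660] ≈ (1/2)(42 + 2482.4705) = 1262.2353.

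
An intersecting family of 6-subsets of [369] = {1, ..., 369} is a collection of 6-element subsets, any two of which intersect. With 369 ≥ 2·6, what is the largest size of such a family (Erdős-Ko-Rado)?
max |F| = C(368, 5) = 54727797488

Erdős-Ko-Rado (1961): when n ≥ 2k, max |F| = C(n−1, k−1). The bound is attained by the star {A : i ∈ A} for any fixed i ∈ [n]. Here C(369−1, 6−1) = C(368, 5) = 54727797488.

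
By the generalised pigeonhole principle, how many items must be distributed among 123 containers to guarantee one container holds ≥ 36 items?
n = (36 − 1)·123 + 1 = 4306

By the generalised pigeonhole principle, to guarantee some box contains ≥ r objects we need more than (r − 1) · k objects total. Threshold: n = (r − 1) · k + 1. With r = 36 and k = 123: n = 35 · 123 + 1 = 4305 + 1 = 4306. For n = 4305 = 35 · 123, we can put exactly 35 objects in every box, avoiding 36 in any single one — so 4306 is tight.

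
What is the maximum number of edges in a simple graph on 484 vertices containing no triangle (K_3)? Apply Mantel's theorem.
ex(484, K_3) = ⌊484^2/4⌋ = 58564

Mantel (1907): a triangle-free graph on n vertices has at most ⌊n^2/4⌋ edges, with equality for the complete bipartite graph K_{⌊n/2⌋, ⌈n/2⌉}. For n = 484: ⌊484^2/4⌋ = ⌊234256/4⌋ = 58564. The extremal graph is K_{242, 242}, which has 242·242 = 58564 edges.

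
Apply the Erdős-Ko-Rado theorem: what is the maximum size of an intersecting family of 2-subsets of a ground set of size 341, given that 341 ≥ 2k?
max |F| = C(340, 1) = 340

The Erdős-Ko-Rado theorem states: for n ≥ 2k, an intersecting family of k-subsets of an n-element set has size at most C(n − 1, k − 1), with equality for 'star' families {A ⊆ [n] : |A| = k, i ∈ A} (fix an element i). For n = 341, k = 2: C(340, 1) = 340.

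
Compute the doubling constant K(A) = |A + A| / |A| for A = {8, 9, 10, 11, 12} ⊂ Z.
K = |A + A| / |A| = 9/5

Enumerate A + A = {a + b : a, b ∈ A}. With |A| = 5, there are |A|^2 = 25 ordered sum pairs; collecting distinct values, A + A = {16, 17, 18, 19, 20, 21, 22, 23, 24}, so |A + A| = 9. Thus K = 9/5. Here |A + A| = 2|A| − 1 = 9, the minimum possible — so K = 9/5 is minimal, which holds iff A is an arithmetic progression.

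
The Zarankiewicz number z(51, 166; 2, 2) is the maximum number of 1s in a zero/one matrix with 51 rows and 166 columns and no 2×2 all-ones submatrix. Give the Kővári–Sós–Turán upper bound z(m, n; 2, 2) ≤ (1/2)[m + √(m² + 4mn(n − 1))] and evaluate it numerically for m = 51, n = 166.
z(51, 166; 2, 2) ≤ (1/2)[51 + √(51² + 4·51·166·165)] = (1/2)[51 + √5590161] = 1207.6761

Kővári–Sós–Turán: let r_1, ..., r_51 be the row sums and z = Σ r_i the total number of 1s. Each pair of columns can share at most one row with both entries 1 (else a 2×2 all-ones block appears), so Σ_i C(r_i, 2) ≤ C(166, 2) = 13695. By convexity Σ_i C(r_i, 2) ≥ 51·C(z/51, 2) = z(z − 51)/(2·51), giving z² − 51z − 51·166·165 ≤ 0 and hence z ≤ (1/2)[51 + √(2601 + 4·1396890)] = (1/2)[51 + √5590161] ≈ (1/2)(51 + 2364.3521) = 1207.6761.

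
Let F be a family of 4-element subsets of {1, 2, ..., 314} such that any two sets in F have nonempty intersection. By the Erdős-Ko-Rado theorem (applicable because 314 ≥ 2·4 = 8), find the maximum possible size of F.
max |F| = C(313, 3) = 5061836

The Erdős-Ko-Rado theorem states: for n ≥ 2k, an intersecting family of k-subsets of an n-element set has size at most C(n − 1, k − 1), with equality for 'star' families {A ⊆ [n] : |A| = k, i ∈ A} (fix an element i). For n = 314, k = 4: C(313, 3) = 5061836.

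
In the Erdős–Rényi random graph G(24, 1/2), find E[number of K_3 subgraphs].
E[# K_3] = C(24, 3) · (1/2)^C(3, 2) = 2024 / 2^3 = 253

For each 3-subset S of vertices (there are C(24, 3) = 2024 such S), let X_S = 1 if S induces a K_3 (all C(3, 2) = 3 edges present). Then P(X_S = 1) = (1/2)^3 = 1/8. By linearity of expectation, E[# K_3] = C(24, 3) · (1/2)^3 = 2024 / 8 = 253.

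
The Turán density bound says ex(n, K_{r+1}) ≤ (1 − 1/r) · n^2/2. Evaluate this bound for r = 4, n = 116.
Turán density bound = (3/4) · 116^2/2 = 5046

Turán's theorem: ex(n, K_{r+1}) is achieved by the complete r-partite Turán graph T(n, r) with parts as balanced as possible, and is at most (1 − 1/r) · n^2/2. For r = 4, n = 116: the density bound is (3/4) · 13456/2 = 5046. Since 4 ∣ 116, the Turán graph T(116, 4) has parts of equal size 29, and its edge count e(T(116, 4)) = 5046 attains the density bound exactly.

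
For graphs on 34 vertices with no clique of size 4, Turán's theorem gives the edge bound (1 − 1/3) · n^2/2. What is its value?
Turán density bound = (2/3) · 34^2/2 = 1156/3 ≈ 385.3333

Turán's theorem: ex(n, K_{r+1}) is achieved by the complete r-partite Turán graph T(n, r) with parts as balanced as possible, and is at most (1 − 1/r) · n^2/2. For r = 3, n = 34: the density bound is (2/3) · 1156/2 = 1156/3 ≈ 385.3333. The integer-valued extremum is e(T(34, 3)) = 385, which is strictly less than the density bound 1156/3 since 3 ∤ 34 (the parts of T(34, 3) cannot all be equal).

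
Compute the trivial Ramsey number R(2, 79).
R(2, 79) = 79

R(2, k) = k for all k ≥ 2: in a 2-colouring of K_k, either some edge is red (a red K_2) or all edges are blue (a blue K_k). And K_{78} coloured all-blue has no blue K_79, so R(2, 79) > 78. Hence R(2, 79) = 79.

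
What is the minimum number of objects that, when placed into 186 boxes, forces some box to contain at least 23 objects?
n = (23 − 1)·186 + 1 = 4093

By the generalised pigeonhole principle, to guarantee some box contains ≥ r objects we need more than (r − 1) · k objects total. Threshold: n = (r − 1) · k + 1. With r = 23 and k = 186: n = 22 · 186 + 1 = 4092 + 1 = 4093. For n = 4092 = 22 · 186, we can put exactly 22 objects in every box, avoiding 23 in any single one — so 4093 is tight.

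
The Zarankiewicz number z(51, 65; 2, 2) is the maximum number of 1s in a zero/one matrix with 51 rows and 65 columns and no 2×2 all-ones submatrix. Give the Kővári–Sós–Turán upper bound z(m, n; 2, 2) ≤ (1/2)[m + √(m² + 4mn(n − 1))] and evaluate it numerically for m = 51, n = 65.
z(51, 65; 2, 2) ≤ (1/2)[51 + √(51² + 4·51·65·64)] = (1/2)[51 + √851241] = 486.8136

Kővári–Sós–Turán: let r_1, ..., r_51 be the row sums and z = Σ r_i the total number of 1s. Each pair of columns can share at most one row with both entries 1 (else a 2×2 all-ones block appears), so Σ_i C(r_i, 2) ≤ C(65, 2) = 2080. By convexity Σ_i C(r_i, 2) ≥ 51·C(z/51, 2) = z(z − 51)/(2·51), giving z² − 51z − 51·65·64 ≤ 0 and hence z ≤ (1/2)[51 + √(2601 + 4·212160)] = (1/2)[51 + √851241] ≈ (1/2)(51 + 922.6272) = 486.8136.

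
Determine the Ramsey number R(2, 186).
R(2, 186) = 186

R(2, k) = k for all k ≥ 2: in a 2-colouring of K_k, either some edge is red (a red K_2) or all edges are blue (a blue K_k). And K_{185} coloured all-blue has no blue K_186, so R(2, 186) > 185. Hence R(2, 186) = 186.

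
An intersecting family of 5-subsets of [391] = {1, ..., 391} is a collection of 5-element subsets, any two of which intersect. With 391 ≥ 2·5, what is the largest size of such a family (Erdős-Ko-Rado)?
max |F| = C(390, 4) = 949173615

Erdős-Ko-Rado (1961): when n ≥ 2k, max |F| = C(n−1, k−1). The bound is attained by the star {A : i ∈ A} for any fixed i ∈ [n]. Here C(391−1, 5−1) = C(390, 4) = 949173615.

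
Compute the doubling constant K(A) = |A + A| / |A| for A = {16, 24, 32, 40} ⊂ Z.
K = |A + A| / |A| = 7/4

Enumerate A + A = {a + b : a, b ∈ A}. With |A| = 4, there are |A|^2 = 16 ordered sum pairs; collecting distinct values, A + A = {32, 40, 48, 56, 64, 72, 80}, so |A + A| = 7. Thus K = 7/4. Here |A + A| = 2|A| − 1 = 7, the minimum possible — so K = 7/4 is minimal, which holds iff A is an arithmetic progression.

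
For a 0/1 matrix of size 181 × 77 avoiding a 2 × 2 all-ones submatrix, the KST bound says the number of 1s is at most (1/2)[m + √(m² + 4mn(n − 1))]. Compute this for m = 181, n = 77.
z(181, 77; 2, 2) ≤ (1/2)[181 + √(181² + 4·181·77·76)] = (1/2)[181 + √4269609] = 1123.6516

Kővári–Sós–Turán: let r_1, ..., r_181 be the row sums and z = Σ r_i the total number of 1s. Each pair of columns can share at most one row with both entries 1 (else a 2×2 all-ones block appears), so Σ_i C(r_i, 2) ≤ C(77, 2) = 2926. By convexity Σ_i C(r_i, 2) ≥ 181·C(z/181, 2) = z(z − 181)/(2·181), giving z² − 181z − 181·77·76 ≤ 0 and hence z ≤ (1/2)[181 + √(32761 + 4·1059212)] = (1/2)[181 + √4269609] ≈ (1/2)(181 + 2066.3032) = 1123.6516.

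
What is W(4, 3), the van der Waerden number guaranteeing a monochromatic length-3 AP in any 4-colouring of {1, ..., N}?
W(4, 3) = 76

This is a classical value, W(4, 3) = 76, established by combining an explicit 4-colouring of {1, ..., 75} with no monochromatic 3-AP (giving the lower bound W(4, 3) > 75) and a finite case analysis / exhaustive computer search showing every 4-colouring of {1, ..., 76} has such an AP.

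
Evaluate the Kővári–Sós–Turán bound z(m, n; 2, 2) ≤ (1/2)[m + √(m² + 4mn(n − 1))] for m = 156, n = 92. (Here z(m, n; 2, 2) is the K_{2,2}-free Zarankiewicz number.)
z(156, 92; 2, 2) ≤ (1/2)[156 + √(156² + 4·156·92·91)] = (1/2)[156 + √5248464] = 1223.4763

Kővári–Sós–Turán: let r_1, ..., r_156 be the row sums and z = Σ r_i the total number of 1s. Each pair of columns can share at most one row with both entries 1 (else a 2×2 all-ones block appears), so Σ_i C(r_i, 2) ≤ C(92, 2) = 4186. By convexity Σ_i C(r_i, 2) ≥ 156·C(z/156, 2) = z(z − 156)/(2·156), giving z² − 156z − 156·92·91 ≤ 0 and hence z ≤ (1/2)[156 + √(24336 + 4·1306032)] = (1/2)[156 + √5248464] ≈ (1/2)(156 + 2290.9526) = 1223.4763.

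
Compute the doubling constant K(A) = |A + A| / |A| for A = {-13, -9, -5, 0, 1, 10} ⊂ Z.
K = |A + A| / |A| = 19/6

Enumerate A + A = {a + b : a, b ∈ A}. With |A| = 6, there are |A|^2 = 36 ordered sum pairs; collecting distinct values, A + A = {-26, -22, -18, -14, -13, -12, -10, -9, -8, -5, -4, -3, 0, 1, 2, 5, 10, 11, 20}, so |A + A| = 19. Thus K = 19/6. For comparison, the minimum possible |A + A| over all 6-element sets is 2·6 − 1 = 11 (so min K = 11/6), attained only by arithmetic progressions.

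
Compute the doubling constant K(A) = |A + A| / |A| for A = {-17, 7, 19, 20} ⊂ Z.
K = |A + A| / |A| = 10/4 = 5/2

Enumerate A + A = {a + b : a, b ∈ A}. With |A| = 4, there are |A|^2 = 16 ordered sum pairs; collecting distinct values, A + A = {-34, -10, 2, 3, 14, 26, 27, 38, 39, 40}, so |A + A| = 10. Thus K = 10/4 = 5/2. For comparison, the minimum possible |A + A| over all 4-element sets is 2·4 − 1 = 7 (so min K = 7/4), attained only by arithmetic progressions.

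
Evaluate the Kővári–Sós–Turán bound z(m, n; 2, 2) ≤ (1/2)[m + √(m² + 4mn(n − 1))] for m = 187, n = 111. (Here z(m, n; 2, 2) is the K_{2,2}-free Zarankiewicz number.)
z(187, 111; 2, 2) ≤ (1/2)[187 + √(187² + 4·187·111·110)] = (1/2)[187 + √9168049] = 1607.4393

Kővári–Sós–Turán: let r_1, ..., r_187 be the row sums and z = Σ r_i the total number of 1s. Each pair of columns can share at most one row with both entries 1 (else a 2×2 all-ones block appears), so Σ_i C(r_i, 2) ≤ C(111, 2) = 6105. By convexity Σ_i C(r_i, 2) ≥ 187·C(z/187, 2) = z(z − 187)/(2·187), giving z² − 187z − 187·111·110 ≤ 0 and hence z ≤ (1/2)[187 + √(34969 + 4·2283270)] = (1/2)[187 + √9168049] ≈ (1/2)(187 + 3027.8786) = 1607.4393.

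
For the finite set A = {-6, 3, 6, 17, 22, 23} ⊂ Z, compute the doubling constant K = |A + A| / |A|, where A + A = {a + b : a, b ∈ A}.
K = |A + A| / |A| = 21/6 = 7/2

Enumerate A + A = {a + b : a, b ∈ A}. With |A| = 6, there are |A|^2 = 36 ordered sum pairs; collecting distinct values, A + A = {-12, -3, 0, 6, 9, 11, 12, 16, 17, 20, 23, 25, 26, 28, 29, 34, 39, 40, 44, 45, 46}, so |A + A| = 21. Thus K = 21/6 = 7/2. For comparison, the minimum possible |A + A| over all 6-element sets is 2·6 − 1 = 11 (so min K = 11/6), attained only by arithmetic progressions.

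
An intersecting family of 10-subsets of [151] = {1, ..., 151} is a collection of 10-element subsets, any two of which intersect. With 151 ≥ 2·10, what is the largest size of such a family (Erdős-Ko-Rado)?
max |F| = C(150, 9) = 82947113349100

The Erdős-Ko-Rado theorem states: for n ≥ 2k, an intersecting family of k-subsets of an n-element set has size at most C(n − 1, k − 1), with equality for 'star' families {A ⊆ [n] : |A| = k, i ∈ A} (fix an element i). For n = 151, k = 10: C(150, 9) = 82947113349100.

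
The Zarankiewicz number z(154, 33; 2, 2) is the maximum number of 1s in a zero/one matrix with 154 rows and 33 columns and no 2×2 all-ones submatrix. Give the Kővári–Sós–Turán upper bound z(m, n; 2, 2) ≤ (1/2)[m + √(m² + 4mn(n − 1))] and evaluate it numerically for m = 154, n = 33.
z(154, 33; 2, 2) ≤ (1/2)[154 + √(154² + 4·154·33·32)] = (1/2)[154 + √674212] = 487.5521

Kővári–Sós–Turán: let r_1, ..., r_154 be the row sums and z = Σ r_i the total number of 1s. Each pair of columns can share at most one row with both entries 1 (else a 2×2 all-ones block appears), so Σ_i C(r_i, 2) ≤ C(33, 2) = 528. By convexity Σ_i C(r_i, 2) ≥ 154·C(z/154, 2) = z(z − 154)/(2·154), giving z² − 154z − 154·33·32 ≤ 0 and hence z ≤ (1/2)[154 + √(23716 + 4·162624)] = (1/2)[154 + √674212] ≈ (1/2)(154 + 821.1041) = 487.5521.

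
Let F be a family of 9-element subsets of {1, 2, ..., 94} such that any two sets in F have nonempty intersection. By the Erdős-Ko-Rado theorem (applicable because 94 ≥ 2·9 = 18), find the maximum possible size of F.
max |F| = C(93, 8) = 101841441273

Erdős-Ko-Rado (1961): when n ≥ 2k, max |F| = C(n−1, k−1). The bound is attained by the star {A : i ∈ A} for any fixed i ∈ [n]. Here C(94−1, 9−1) = C(93, 8) = 101841441273.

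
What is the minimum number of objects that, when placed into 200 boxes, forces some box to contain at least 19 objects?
n = (19 − 1)·200 + 1 = 3601

By the generalised pigeonhole principle, to guarantee some box contains ≥ r objects we need more than (r − 1) · k objects total. Threshold: n = (r − 1) · k + 1. With r = 19 and k = 200: n = 18 · 200 + 1 = 3600 + 1 = 3601. For n = 3600 = 18 · 200, we can put exactly 18 objects in every box, avoiding 19 in any single one — so 3601 is tight.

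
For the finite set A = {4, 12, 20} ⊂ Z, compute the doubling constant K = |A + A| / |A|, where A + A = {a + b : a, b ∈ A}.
K = |A + A| / |A| = 5/3

Enumerate A + A = {a + b : a, b ∈ A}. With |A| = 3, there are |A|^2 = 9 ordered sum pairs; collecting distinct values, A + A = {8, 16, 24, 32, 40}, so |A + A| = 5. Thus K = 5/3. Here |A + A| = 2|A| − 1 = 5, the minimum possible — so K = 5/3 is minimal, which holds iff A is an arithmetic progression.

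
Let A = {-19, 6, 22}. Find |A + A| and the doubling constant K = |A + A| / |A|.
K = |A + A| / |A| = 6/3 = 2

Enumerate A + A = {a + b : a, b ∈ A}. With |A| = 3, there are |A|^2 = 9 ordered sum pairs; collecting distinct values, A + A = {-38, -13, 3, 12, 28, 44}, so |A + A| = 6. Thus K = 6/3 = 2. For comparison, the minimum possible |A + A| over all 3-element sets is 2·3 − 1 = 5 (so min K = 5/3), attained only by arithmetic progressions.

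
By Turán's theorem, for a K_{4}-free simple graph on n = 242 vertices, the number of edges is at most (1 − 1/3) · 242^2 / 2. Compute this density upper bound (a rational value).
Turán density bound = (2/3) · 242^2/2 = 58564/3 ≈ 19521.3333

Turán's theorem: ex(n, K_{r+1}) is achieved by the complete r-partite Turán graph T(n, r) with parts as balanced as possible, and is at most (1 − 1/r) · n^2/2. For r = 3, n = 242: the density bound is (2/3) · 58564/2 = 58564/3 ≈ 19521.3333. The integer-valued extremum is e(T(242, 3)) = 19521, which is strictly less than the density bound 58564/3 since 3 ∤ 242 (the parts of T(242, 3) cannot all be equal).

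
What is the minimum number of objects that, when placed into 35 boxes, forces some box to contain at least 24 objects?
n = (24 − 1)·35 + 1 = 806

By the generalised pigeonhole principle, to guarantee some box contains ≥ r objects we need more than (r − 1) · k objects total. Threshold: n = (r − 1) · k + 1. With r = 24 and k = 35: n = 23 · 35 + 1 = 805 + 1 = 806. For n = 805 = 23 · 35, we can put exactly 23 objects in every box, avoiding 24 in any single one — so 806 is tight.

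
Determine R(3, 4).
R(3, 4) = 9

Lower bound: an explicit 2-colouring of K_{8} (typically a Paley-type or other structured construction) avoids a red K_3 and a blue K_4, showing R(3, 4) > 8.
Upper bound: the Erdős–Szekeres recurrence R(r, t') ≤ R(r−1, t') + R(r, t'−1) (with the −1 refinement when both summands are even) yields R(3, 4) ≤ 9.
Hence R(3, 4) = 9.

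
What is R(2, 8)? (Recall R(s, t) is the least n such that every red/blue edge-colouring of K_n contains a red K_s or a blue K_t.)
R(2, 8) = 8

R(2, k) = k for all k ≥ 2: in a 2-colouring of K_k, either some edge is red (a red K_2) or all edges are blue (a blue K_k). And K_{7} coloured all-blue has no blue K_8, so R(2, 8) > 7. Hence R(2, 8) = 8.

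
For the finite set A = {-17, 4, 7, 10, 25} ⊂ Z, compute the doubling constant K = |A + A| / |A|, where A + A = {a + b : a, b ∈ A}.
K = |A + A| / |A| = 13/5

Enumerate A + A = {a + b : a, b ∈ A}. With |A| = 5, there are |A|^2 = 25 ordered sum pairs; collecting distinct values, A + A = {-34, -13, -10, -7, 8, 11, 14, 17, 20, 29, 32, 35, 50}, so |A + A| = 13. Thus K = 13/5. For comparison, the minimum possible |A + A| over all 5-element sets is 2·5 − 1 = 9 (so min K = 9/5), attained only by arithmetic progressions.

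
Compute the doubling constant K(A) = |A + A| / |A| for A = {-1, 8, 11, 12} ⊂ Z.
K = |A + A| / |A| = 10/4 = 5/2

Enumerate A + A = {a + b : a, b ∈ A}. With |A| = 4, there are |A|^2 = 16 ordered sum pairs; collecting distinct values, A + A = {-2, 7, 10, 11, 16, 19, 20, 22, 23, 24}, so |A + A| = 10. Thus K = 10/4 = 5/2. For comparison, the minimum possible |A + A| over all 4-element sets is 2·4 − 1 = 7 (so min K = 7/4), attained only by arithmetic progressions.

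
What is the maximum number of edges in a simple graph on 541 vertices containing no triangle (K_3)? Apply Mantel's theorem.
ex(541, K_3) = ⌊541^2/4⌋ = 73170

Mantel (1907): a triangle-free graph on n vertices has at most ⌊n^2/4⌋ edges, with equality for the complete bipartite graph K_{⌊n/2⌋, ⌈n/2⌉}. For n = 541: ⌊541^2/4⌋ = ⌊292681/4⌋ = 73170. The extremal graph is K_{270, 271}, which has 270·271 = 73170 edges.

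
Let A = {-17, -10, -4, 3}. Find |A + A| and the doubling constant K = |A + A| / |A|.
K = |A + A| / |A| = 9/4

Enumerate A + A = {a + b : a, b ∈ A}. With |A| = 4, there are |A|^2 = 16 ordered sum pairs; collecting distinct values, A + A = {-34, -27, -21, -20, -14, -8, -7, -1, 6}, so |A + A| = 9. Thus K = 9/4. For comparison, the minimum possible |A + A| over all 4-element sets is 2·4 − 1 = 7 (so min K = 7/4), attained only by arithmetic progressions.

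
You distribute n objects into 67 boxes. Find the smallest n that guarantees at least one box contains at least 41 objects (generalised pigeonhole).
n = (41 − 1)·67 + 1 = 2681

By the generalised pigeonhole principle, to guarantee some box contains ≥ r objects we need more than (r − 1) · k objects total. Threshold: n = (r − 1) · k + 1. With r = 41 and k = 67: n = 40 · 67 + 1 = 2680 + 1 = 2681. For n = 2680 = 40 · 67, we can put exactly 40 objects in every box, avoiding 41 in any single one — so 2681 is tight.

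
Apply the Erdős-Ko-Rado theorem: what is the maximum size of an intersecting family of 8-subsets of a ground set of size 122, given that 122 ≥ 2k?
max |F| = C(121, 7) = 63140314380

The Erdős-Ko-Rado theorem states: for n ≥ 2k, an intersecting family of k-subsets of an n-element set has size at most C(n − 1, k − 1), with equality for 'star' families {A ⊆ [n] : |A| = k, i ∈ A} (fix an element i). For n = 122, k = 8: C(121, 7) = 63140314380.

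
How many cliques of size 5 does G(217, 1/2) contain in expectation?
E[# K_5] = C(217, 5) · (1/2)^C(5, 2) = 3827930778 / 2^10 = 1913965389/512 ≈ 3738213.650391

For each 5-subset S of vertices (there are C(217, 5) = 3827930778 such S), let X_S = 1 if S induces a K_5 (all C(5, 2) = 10 edges present). Then P(X_S = 1) = (1/2)^10 = 1/1024. By linearity of expectation, E[# K_5] = C(217, 5) · (1/2)^10 = 3827930778 / 1024 = 1913965389/512 ≈ 3738213.650391.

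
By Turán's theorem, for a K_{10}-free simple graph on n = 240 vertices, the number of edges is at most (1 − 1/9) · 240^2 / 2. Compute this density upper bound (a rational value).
Turán density bound = (8/9) · 240^2/2 = 25600

Turán's theorem: ex(n, K_{r+1}) is achieved by the complete r-partite Turán graph T(n, r) with parts as balanced as possible, and is at most (1 − 1/r) · n^2/2. For r = 9, n = 240: the density bound is (8/9) · 57600/2 = 25600. The integer-valued extremum is e(T(240, 9)) = 25599, which is strictly less than the density bound 25600 since 9 ∤ 240 (the parts of T(240, 9) cannot all be equal).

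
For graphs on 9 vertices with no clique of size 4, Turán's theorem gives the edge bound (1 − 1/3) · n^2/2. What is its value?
Turán density bound = (2/3) · 9^2/2 = 27

Turán's theorem: ex(n, K_{r+1}) is achieved by the complete r-partite Turán graph T(n, r) with parts as balanced as possible, and is at most (1 − 1/r) · n^2/2. For r = 3, n = 9: the density bound is (2/3) · 81/2 = 27. Since 3 ∣ 9, the Turán graph T(9, 3) has parts of equal size 3, and its edge count e(T(9, 3)) = 27 attains the density bound exactly.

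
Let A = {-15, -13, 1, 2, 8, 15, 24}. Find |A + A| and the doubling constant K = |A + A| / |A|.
K = |A + A| / |A| = 25/7

Enumerate A + A = {a + b : a, b ∈ A}. With |A| = 7, there are |A|^2 = 49 ordered sum pairs; collecting distinct values, A + A = {-30, -28, -26, -14, -13, -12, -11, -7, -5, 0, 2, 3, 4, 9, 10, 11, 16, 17, 23, 25, 26, 30, 32, 39, 48}, so |A + A| = 25. Thus K = 25/7. For comparison, the minimum possible |A + A| over all 7-element sets is 2·7 − 1 = 13 (so min K = 13/7), attained only by arithmetic progressions.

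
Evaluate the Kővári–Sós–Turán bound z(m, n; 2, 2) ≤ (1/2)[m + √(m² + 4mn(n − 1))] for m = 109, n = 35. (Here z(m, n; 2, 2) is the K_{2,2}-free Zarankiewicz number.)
z(109, 35; 2, 2) ≤ (1/2)[109 + √(109² + 4·109·35·34)] = (1/2)[109 + √530721] = 418.753

Kővári–Sós–Turán: let r_1, ..., r_109 be the row sums and z = Σ r_i the total number of 1s. Each pair of columns can share at most one row with both entries 1 (else a 2×2 all-ones block appears), so Σ_i C(r_i, 2) ≤ C(35, 2) = 595. By convexity Σ_i C(r_i, 2) ≥ 109·C(z/109, 2) = z(z − 109)/(2·109), giving z² − 109z − 109·35·34 ≤ 0 and hence z ≤ (1/2)[109 + √(11881 + 4·129710)] = (1/2)[109 + √530721] ≈ (1/2)(109 + 728.506) = 418.753.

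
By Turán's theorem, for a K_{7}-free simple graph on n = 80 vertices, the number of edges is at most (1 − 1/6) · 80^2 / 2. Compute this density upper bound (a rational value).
Turán density bound = (5/6) · 80^2/2 = 8000/3 ≈ 2666.6667

Turán's theorem: ex(n, K_{r+1}) is achieved by the complete r-partite Turán graph T(n, r) with parts as balanced as possible, and is at most (1 − 1/r) · n^2/2. For r = 6, n = 80: the density bound is (5/6) · 6400/2 = 8000/3 ≈ 2666.6667. The integer-valued extremum is e(T(80, 6)) = 2666, which is strictly less than the density bound 8000/3 since 6 ∤ 80 (the parts of T(80, 6) cannot all be equal).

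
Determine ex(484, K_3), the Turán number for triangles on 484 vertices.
ex(484, K_3) = ⌊484^2/4⌋ = 58564

Mantel (1907): a triangle-free graph on n vertices has at most ⌊n^2/4⌋ edges, with equality for the complete bipartite graph K_{⌊n/2⌋, ⌈n/2⌉}. For n = 484: ⌊484^2/4⌋ = ⌊234256/4⌋ = 58564. The extremal graph is K_{242, 242}, which has 242·242 = 58564 edges.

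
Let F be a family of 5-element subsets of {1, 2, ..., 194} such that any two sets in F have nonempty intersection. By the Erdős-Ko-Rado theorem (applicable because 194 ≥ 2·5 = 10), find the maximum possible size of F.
max |F| = C(193, 4) = 56031760

Erdős-Ko-Rado (1961): when n ≥ 2k, max |F| = C(n−1, k−1). The bound is attained by the star {A : i ∈ A} for any fixed i ∈ [n]. Here C(194−1, 5−1) = C(193, 4) = 56031760.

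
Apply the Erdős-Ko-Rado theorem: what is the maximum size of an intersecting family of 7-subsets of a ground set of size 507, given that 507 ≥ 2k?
max |F| = C(506, 6) = 22628166363726

The Erdős-Ko-Rado theorem states: for n ≥ 2k, an intersecting family of k-subsets of an n-element set has size at most C(n − 1, k − 1), with equality for 'star' families {A ⊆ [n] : |A| = k, i ∈ A} (fix an element i). For n = 507, k = 7: C(506, 6) = 22628166363726.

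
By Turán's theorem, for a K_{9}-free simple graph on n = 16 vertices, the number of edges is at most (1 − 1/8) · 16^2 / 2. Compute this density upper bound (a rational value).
Turán density bound = (7/8) · 16^2/2 = 112

Turán's theorem: ex(n, K_{r+1}) is achieved by the complete r-partite Turán graph T(n, r) with parts as balanced as possible, and is at most (1 − 1/r) · n^2/2. For r = 8, n = 16: the density bound is (7/8) · 256/2 = 112. Since 8 ∣ 16, the Turán graph T(16, 8) has parts of equal size 2, and its edge count e(T(16, 8)) = 112 attains the density bound exactly.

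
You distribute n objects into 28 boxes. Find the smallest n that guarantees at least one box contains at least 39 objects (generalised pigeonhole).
n = (39 − 1)·28 + 1 = 1065

By the generalised pigeonhole principle, to guarantee some box contains ≥ r objects we need more than (r − 1) · k objects total. Threshold: n = (r − 1) · k + 1. With r = 39 and k = 28: n = 38 · 28 + 1 = 1064 + 1 = 1065. For n = 1064 = 38 · 28, we can put exactly 38 objects in every box, avoiding 39 in any single one — so 1065 is tight.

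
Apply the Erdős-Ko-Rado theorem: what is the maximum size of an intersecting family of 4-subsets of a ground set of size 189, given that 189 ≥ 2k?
max |F| = C(188, 3) = 1089836

The Erdős-Ko-Rado theorem states: for n ≥ 2k, an intersecting family of k-subsets of an n-element set has size at most C(n − 1, k − 1), with equality for 'star' families {A ⊆ [n] : |A| = k, i ∈ A} (fix an element i). For n = 189, k = 4: C(188, 3) = 1089836.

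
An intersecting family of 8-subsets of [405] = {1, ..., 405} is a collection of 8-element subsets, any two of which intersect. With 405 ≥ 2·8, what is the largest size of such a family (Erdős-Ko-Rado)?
max |F| = C(404, 7) = 330782297702480

Erdős-Ko-Rado (1961): when n ≥ 2k, max |F| = C(n−1, k−1). The bound is attained by the star {A : i ∈ A} for any fixed i ∈ [n]. Here C(405−1, 8−1) = C(404, 7) = 330782297702480.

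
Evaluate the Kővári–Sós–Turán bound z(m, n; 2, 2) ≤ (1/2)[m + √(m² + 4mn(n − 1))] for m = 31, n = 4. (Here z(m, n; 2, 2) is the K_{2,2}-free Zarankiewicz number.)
z(31, 4; 2, 2) ≤ (1/2)[31 + √(31² + 4·31·4·3)] = (1/2)[31 + √2449] = 40.2437

Kővári–Sós–Turán: let r_1, ..., r_31 be the row sums and z = Σ r_i the total number of 1s. Each pair of columns can share at most one row with both entries 1 (else a 2×2 all-ones block appears), so Σ_i C(r_i, 2) ≤ C(4, 2) = 6. By convexity Σ_i C(r_i, 2) ≥ 31·C(z/31, 2) = z(z − 31)/(2·31), giving z² − 31z − 31·4·3 ≤ 0 and hence z ≤ (1/2)[31 + √(961 + 4·372)] = (1/2)[31 + √2449] ≈ (1/2)(31 + 49.4874) = 40.2437.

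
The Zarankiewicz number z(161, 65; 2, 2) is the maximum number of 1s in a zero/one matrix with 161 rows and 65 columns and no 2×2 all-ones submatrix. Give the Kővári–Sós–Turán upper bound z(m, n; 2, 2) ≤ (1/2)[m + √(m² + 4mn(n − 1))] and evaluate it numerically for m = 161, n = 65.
z(161, 65; 2, 2) ≤ (1/2)[161 + √(161² + 4·161·65·64)] = (1/2)[161 + √2704961] = 902.8383

Kővári–Sós–Turán: let r_1, ..., r_161 be the row sums and z = Σ r_i the total number of 1s. Each pair of columns can share at most one row with both entries 1 (else a 2×2 all-ones block appears), so Σ_i C(r_i, 2) ≤ C(65, 2) = 2080. By convexity Σ_i C(r_i, 2) ≥ 161·C(z/161, 2) = z(z − 161)/(2·161), giving z² − 161z − 161·65·64 ≤ 0 and hence z ≤ (1/2)[161 + √(25921 + 4·669760)] = (1/2)[161 + √2704961] ≈ (1/2)(161 + 1644.6766) = 902.8383.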